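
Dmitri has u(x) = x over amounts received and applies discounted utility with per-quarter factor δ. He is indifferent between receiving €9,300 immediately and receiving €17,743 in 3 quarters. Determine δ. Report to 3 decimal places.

The payoff in 3 quarters is discounted by δ^3, so u(9300) = δ^3·u(17743) and δ^3 = u(9300)/u(17743).
With u(x) = x: δ^3 = 9300/17743 = 0.52415.
So δ = 0.52415^(1/3) ≈ 0.806.

δ ≈ 0.806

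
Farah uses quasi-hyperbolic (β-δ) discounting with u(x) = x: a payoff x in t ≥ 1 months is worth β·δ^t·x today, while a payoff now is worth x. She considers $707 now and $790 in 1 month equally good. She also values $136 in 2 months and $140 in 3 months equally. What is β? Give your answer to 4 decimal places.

β ≈ 0.9213

Both payoffs in the second observation are in the future, so β drops out: δ^2·136 = δ^3·140 ⇒ δ = 136/140 = 0.97143.
The first indifference: 707 = β·δ·790, so β = 707/(δ·790) = 707/(0.97143·790) ≈ 0.9213.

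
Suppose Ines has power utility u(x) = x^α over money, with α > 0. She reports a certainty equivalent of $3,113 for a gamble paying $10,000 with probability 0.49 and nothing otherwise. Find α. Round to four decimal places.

α ≈ 0.6113

The lottery's expected utility is 0.49·u(10000) + 0.51·u(0) = 0.49·10000^α (since u(0) = 0 for α > 0).
Indifference: 3113^α = 0.49·10000^α, so (3113/10000)^α = 0.49.
Take logs: α = ln 0.49 / ln(3113/10000) ≈ 0.611269.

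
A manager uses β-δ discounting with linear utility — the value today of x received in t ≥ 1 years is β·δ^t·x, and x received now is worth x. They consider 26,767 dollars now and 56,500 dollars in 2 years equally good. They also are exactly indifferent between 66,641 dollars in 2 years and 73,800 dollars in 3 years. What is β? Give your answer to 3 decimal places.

From the later pair, β·δ^2·66641 = β·δ^3·73800; dividing through, δ = 66641/73800 = 0.90299.
Substituting δ into 26767 = β·δ^2·56500: β = 26767/(46070.055) ≈ 0.581.

β ≈ 0.581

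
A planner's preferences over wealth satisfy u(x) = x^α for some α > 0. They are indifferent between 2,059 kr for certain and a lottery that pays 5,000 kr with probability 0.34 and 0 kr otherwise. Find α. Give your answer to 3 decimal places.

Since u(0) = 0, the lottery's EU is 0.34·5000^α.
Setting u(2059) equal to that: 2059^α = 0.34·5000^α ⇒ (2059/5000)^α = 0.34.
α = ln(0.34) / ln(2059/5000) = -1.078810/-0.887217 ≈ 1.216.

α ≈ 1.216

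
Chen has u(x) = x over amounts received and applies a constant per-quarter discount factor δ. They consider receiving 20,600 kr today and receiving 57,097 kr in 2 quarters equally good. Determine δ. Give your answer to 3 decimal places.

The payoff in 2 quarters is discounted by δ^2, so u(20600) = δ^2·u(57097) and δ^2 = u(20600)/u(57097).
With u(x) = x: δ^2 = 20600/57097 = 0.36079.
Hence δ = (0.36079)^(1/2) = 0.60066.

δ ≈ 0.601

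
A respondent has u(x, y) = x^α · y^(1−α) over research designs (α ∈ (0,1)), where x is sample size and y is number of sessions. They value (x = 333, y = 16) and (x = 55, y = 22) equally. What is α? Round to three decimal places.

α ≈ 0.150

Indifference: 333^α · 16^(1−α) = 55^α · 22^(1−α).
Rearrange to (333/55)^α = (22/16)^(1−α) and take logs: α·1.800809 = (1−α)·0.318454.
Thus α·(2.119263) = 0.318454, so α = 0.318454/2.119263 ≈ 0.150.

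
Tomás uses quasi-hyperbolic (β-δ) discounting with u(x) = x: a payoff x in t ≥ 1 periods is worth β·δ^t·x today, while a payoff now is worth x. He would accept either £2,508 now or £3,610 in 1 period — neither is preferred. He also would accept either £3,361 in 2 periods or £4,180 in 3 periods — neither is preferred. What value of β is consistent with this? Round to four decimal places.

Both payoffs in the second observation are in the future, so β drops out: δ^2·3361 = δ^3·4180 ⇒ δ = 3361/4180 = 0.80407.
Now use the now-vs-future pair: 2508 = β·δ·3610 gives β = 2508/(0.80407·3610) ≈ 0.8640.

β ≈ 0.8640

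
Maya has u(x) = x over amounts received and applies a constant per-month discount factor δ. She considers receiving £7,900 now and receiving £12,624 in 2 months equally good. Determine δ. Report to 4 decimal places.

Equating discounted utilities: u(7900) = δ^2·u(12624) ⇒ δ^2 = u(7900)/u(12624).
With u(x) = x: δ^2 = 7900/12624 = 0.62579.
So δ = 0.62579^(1/2) ≈ 0.7911.

δ ≈ 0.7911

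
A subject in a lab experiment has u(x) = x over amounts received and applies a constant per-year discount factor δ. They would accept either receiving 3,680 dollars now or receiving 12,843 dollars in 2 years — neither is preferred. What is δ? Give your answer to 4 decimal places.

δ ≈ 0.5353

Indifference means u(3680) = δ^2 · u(12843), so δ^2 = u(3680)/u(12843).
With u(x) = x: δ^2 = 3680/12843 = 0.28654.
So δ = 0.28654^(1/2) ≈ 0.5353.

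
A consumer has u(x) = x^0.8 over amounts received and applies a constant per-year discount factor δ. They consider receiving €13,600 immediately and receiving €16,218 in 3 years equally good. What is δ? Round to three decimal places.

δ ≈ 0.954

The payoff in 3 years is discounted by δ^3, so u(13600) = δ^3·u(16218) and δ^3 = u(13600)/u(16218).
Since u(x) = x^0.8, δ^3 = (13600/16218)^0.8 = 0.83857^0.8 = 0.86863.
So δ = 0.86863^(1/3) ≈ 0.954.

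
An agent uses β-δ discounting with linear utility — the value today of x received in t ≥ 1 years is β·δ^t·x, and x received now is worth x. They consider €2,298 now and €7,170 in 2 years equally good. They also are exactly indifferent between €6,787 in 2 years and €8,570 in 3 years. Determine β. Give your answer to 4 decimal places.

β ≈ 0.5110

From the later pair, β·δ^2·6787 = β·δ^3·8570; dividing through, δ = 6787/8570 = 0.79195.
The first indifference: 2298 = β·δ^2·7170, so β = 2298/(δ^2·7170) = 2298/(0.62718·7170) ≈ 0.5110.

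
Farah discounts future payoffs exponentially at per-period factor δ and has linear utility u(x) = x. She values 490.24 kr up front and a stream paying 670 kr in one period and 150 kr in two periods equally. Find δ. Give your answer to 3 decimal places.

δ ≈ 0.640

Present value of the stream is 670·δ + 150·δ². Indifference gives 670δ + 150δ² = 490.24.
Rearranged: 150δ² + 670δ − 490.24 = 0.
δ = (−670 + √(670² + 4·150·490.24)) / (2·150) = (−670 + √743044.00) / 300 ≈ 0.640.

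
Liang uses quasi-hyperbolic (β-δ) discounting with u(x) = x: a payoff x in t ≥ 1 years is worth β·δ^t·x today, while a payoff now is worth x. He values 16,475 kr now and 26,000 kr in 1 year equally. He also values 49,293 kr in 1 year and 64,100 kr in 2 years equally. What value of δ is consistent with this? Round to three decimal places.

Both payoffs in the second observation are in the future, so β drops out: δ^1·49293 = δ^2·64100 ⇒ δ = 49293/64100 = 0.76900.

δ ≈ 0.769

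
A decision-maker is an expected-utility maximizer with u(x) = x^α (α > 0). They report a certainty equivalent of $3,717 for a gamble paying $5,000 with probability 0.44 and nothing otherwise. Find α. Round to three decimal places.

Since u(0) = 0, the lottery's EU is 0.44·5000^α.
Indifference: 3717^α = 0.44·5000^α, so (3717/5000)^α = 0.44.
Take logs: α = ln 0.44 / ln(3717/5000) ≈ 2.76871.

α ≈ 2.769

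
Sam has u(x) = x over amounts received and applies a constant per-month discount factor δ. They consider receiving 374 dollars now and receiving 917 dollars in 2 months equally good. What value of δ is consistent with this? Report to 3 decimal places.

Equating discounted utilities: u(374) = δ^2·u(917) ⇒ δ^2 = u(374)/u(917).
With u(x) = x: δ^2 = 374/917 = 0.40785.
Taking the square root: δ = 0.40785^(1/2) ≈ 0.639.

δ ≈ 0.639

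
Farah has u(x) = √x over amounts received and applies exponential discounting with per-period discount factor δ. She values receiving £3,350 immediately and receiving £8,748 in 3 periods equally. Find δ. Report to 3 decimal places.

δ ≈ 0.852

Indifference means u(3350) = δ^3 · u(8748), so δ^3 = u(3350)/u(8748).
Since u(x) = √x, δ^3 = √(3350/8748) = 0.61883.
Hence δ = (0.61883)^(1/3) = 0.85216.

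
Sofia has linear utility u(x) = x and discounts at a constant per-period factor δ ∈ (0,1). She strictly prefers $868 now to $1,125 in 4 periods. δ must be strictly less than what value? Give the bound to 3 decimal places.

δ < 0.937

The preference means 868 > δ^4·1125.
Hence δ^4 < 868/1125 = 0.77156, and x ↦ x^(1/4) is increasing on (0,∞).
δ < (868/1125)^(1/4) ≈ 0.937.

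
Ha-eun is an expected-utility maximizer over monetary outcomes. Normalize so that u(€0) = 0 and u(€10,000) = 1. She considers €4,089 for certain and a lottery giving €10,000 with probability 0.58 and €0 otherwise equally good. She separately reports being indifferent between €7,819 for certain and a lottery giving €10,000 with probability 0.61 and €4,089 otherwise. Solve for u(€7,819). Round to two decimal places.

The first gamble pins u(€4,089): it must equal 0.58·1 + 0.42·0 = 0.58.
Chaining: u(€7,819) = 0.61·1.00 + 0.39·0.58 = 0.8362.

0.84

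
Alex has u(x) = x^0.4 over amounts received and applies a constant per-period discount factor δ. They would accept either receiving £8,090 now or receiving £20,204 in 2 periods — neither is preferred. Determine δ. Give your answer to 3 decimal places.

δ ≈ 0.833

Equating discounted utilities: u(8090) = δ^2·u(20204) ⇒ δ^2 = u(8090)/u(20204).
With u(x) = x^0.4: δ^2 = 8090^0.4/20204^0.4 = (8090/20204)^0.4 = 0.69343.
So δ = 0.69343^(1/2) ≈ 0.833.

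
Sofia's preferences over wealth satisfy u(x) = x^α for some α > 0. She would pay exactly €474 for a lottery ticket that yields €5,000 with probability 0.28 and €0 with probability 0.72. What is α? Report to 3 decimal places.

α ≈ 0.540

The lottery's expected utility is 0.28·u(5000) + 0.72·u(0) = 0.28·5000^α (since u(0) = 0 for α > 0).
Setting u(474) equal to that: 474^α = 0.28·5000^α ⇒ (474/5000)^α = 0.28.
Taking logs: α·ln(474/5000) = ln(0.28), so α = -1.272966 / -2.355986 ≈ 0.540.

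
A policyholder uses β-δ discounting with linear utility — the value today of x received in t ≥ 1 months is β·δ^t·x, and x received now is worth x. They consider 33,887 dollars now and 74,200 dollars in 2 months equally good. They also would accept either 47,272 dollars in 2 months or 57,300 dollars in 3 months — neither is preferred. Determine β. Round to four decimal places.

β ≈ 0.6710

Both payoffs in the second observation are in the future, so β drops out: δ^2·47272 = δ^3·57300 ⇒ δ = 47272/57300 = 0.82499.
Now use the now-vs-future pair: 33887 = β·δ^2·74200 gives β = 33887/(0.68061·74200) ≈ 0.6710.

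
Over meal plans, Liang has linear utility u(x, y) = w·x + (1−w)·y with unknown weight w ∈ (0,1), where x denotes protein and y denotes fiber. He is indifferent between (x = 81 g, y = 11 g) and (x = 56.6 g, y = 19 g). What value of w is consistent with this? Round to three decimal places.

w = 0.247

Indifference: w·81 + (1−w)·11 = w·56.6 + (1−w)·19.
Collecting terms: w·24.4 = (1−w)·8.
So w/(1−w) = 8/24.4 = 0.3279, giving w = 8/(24.4+8) = 0.247.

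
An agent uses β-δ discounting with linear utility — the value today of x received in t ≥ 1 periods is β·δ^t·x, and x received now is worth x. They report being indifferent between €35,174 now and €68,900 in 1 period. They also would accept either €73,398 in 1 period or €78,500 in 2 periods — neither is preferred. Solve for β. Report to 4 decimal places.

β ≈ 0.5460

The second indifference involves only future payoffs, so β cancels: β·δ^1·73398 = β·δ^2·78500, giving δ = 73398/78500 = 0.93501.
Now use the now-vs-future pair: 35174 = β·δ·68900 gives β = 35174/(0.93501·68900) ≈ 0.5460.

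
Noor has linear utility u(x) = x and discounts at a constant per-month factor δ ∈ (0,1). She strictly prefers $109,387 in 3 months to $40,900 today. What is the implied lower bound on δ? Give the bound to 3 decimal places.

δ > 0.720

Comparing present values: 40900 < δ^3·109387.
Hence δ^3 > 40900/109387 = 0.37390, and x ↦ x^(1/3) is increasing on (0,∞).
δ > 0.37390^(1/3) = 0.720.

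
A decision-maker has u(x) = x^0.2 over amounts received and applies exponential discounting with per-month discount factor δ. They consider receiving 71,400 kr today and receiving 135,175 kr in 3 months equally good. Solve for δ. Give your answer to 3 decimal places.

Equating discounted utilities: u(71400) = δ^3·u(135175) ⇒ δ^3 = u(71400)/u(135175).
With u(x) = x^0.2: δ^3 = 71400^0.2/135175^0.2 = (71400/135175)^0.2 = 0.88016.
Taking the cube root: δ = 0.88016^(1/3) ≈ 0.958.

δ ≈ 0.958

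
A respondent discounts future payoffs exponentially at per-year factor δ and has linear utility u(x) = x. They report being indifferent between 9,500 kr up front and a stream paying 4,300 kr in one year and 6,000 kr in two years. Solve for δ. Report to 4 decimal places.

δ ≈ 0.9500

Equating present values: 9500 = 4300δ + 6000δ².
Rearranged: 6000δ² + 4300δ − 9500 = 0.
By the quadratic formula (taking the positive root), δ = (−4300 + √246490000.00) / 12000 ≈ 0.9500.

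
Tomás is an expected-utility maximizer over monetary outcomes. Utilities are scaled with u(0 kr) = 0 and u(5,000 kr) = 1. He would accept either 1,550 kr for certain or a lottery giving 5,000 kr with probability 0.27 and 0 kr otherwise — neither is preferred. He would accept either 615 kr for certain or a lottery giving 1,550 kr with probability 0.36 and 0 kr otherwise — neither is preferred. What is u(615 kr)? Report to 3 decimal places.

0.097

First, u(1,550 kr) = 0.27·u(5,000 kr) + 0.73·u(0 kr) = 0.27.
Then u(615 kr) = 0.36·u(1,550 kr) + 0.64·u(0 kr) = 0.36·0.27 + 0.64·0.00 = 0.0972.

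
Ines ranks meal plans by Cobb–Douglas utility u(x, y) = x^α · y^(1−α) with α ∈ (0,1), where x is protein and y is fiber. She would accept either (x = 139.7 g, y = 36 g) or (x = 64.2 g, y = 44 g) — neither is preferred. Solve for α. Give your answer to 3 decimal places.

α ≈ 0.205

Set the two utilities equal: 139.7^α·36^(1−α) = 64.2^α·44^(1−α).
Rearrange to (139.7/64.2)^α = (44/36)^(1−α) and take logs: α·0.777494 = (1−α)·0.200671.
Thus α·(0.978165) = 0.200671, so α = 0.200671/0.978165 ≈ 0.205.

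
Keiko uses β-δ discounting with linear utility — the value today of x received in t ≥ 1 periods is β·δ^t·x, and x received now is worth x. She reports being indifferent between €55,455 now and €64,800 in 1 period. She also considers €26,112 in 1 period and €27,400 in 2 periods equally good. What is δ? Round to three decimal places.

δ ≈ 0.953

From the later pair, β·δ^1·26112 = β·δ^2·27400; dividing through, δ = 26112/27400 = 0.95299.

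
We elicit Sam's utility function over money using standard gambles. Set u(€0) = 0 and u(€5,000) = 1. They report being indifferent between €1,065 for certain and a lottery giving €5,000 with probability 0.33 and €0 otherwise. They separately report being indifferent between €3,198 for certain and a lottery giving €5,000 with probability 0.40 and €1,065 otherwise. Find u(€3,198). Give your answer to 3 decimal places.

0.598

The first gamble pins u(€1,065): it must equal 0.33·1 + 0.67·0 = 0.33.
Chaining: u(€3,198) = 0.40·1.00 + 0.60·0.33 = 0.5980.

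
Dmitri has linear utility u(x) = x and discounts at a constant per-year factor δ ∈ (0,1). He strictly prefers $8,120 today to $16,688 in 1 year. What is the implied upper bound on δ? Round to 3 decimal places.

Under u(x) = x this choice says 8120 > δ·16688.
So δ < 8120/16688 = 0.48658.

δ < 0.487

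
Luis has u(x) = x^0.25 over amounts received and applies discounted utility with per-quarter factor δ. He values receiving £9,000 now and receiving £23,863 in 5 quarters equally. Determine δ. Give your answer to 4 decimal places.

δ ≈ 0.9524

The payoff in 5 quarters is discounted by δ^5, so u(9000) = δ^5·u(23863) and δ^5 = u(9000)/u(23863).
With u(x) = x^0.25: δ^5 = 9000^0.25/23863^0.25 = (9000/23863)^0.25 = 0.78366.
So δ = 0.78366^(1/5) ≈ 0.9524.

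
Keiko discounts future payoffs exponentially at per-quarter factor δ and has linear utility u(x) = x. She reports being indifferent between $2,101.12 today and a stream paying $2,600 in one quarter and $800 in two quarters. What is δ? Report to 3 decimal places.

The stream is worth 2600δ + 800δ² today, so 2600δ + 800δ² = 2101.12.
So 800δ² + 2600δ − 2101.12 = 0.
By the quadratic formula (taking the positive root), δ = (−2600 + √13483584.00) / 1600 ≈ 0.670.

δ ≈ 0.670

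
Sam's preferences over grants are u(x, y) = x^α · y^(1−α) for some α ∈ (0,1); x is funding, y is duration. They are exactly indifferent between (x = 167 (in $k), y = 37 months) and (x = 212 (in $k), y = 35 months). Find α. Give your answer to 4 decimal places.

α ≈ 0.1889

The Cobb–Douglas utilities coincide, so 167^α·37^(1−α) = 212^α·35^(1−α).
Rearrange to (167/212)^α = (35/37)^(1−α) and take logs: α·-0.2385925 = (1−α)·-0.0555699.
With A = -0.2385925 and B = -0.0555699: α·A = (1−α)·B, so α = B/(A+B) = -0.0555699/-0.2941624 ≈ 0.1889.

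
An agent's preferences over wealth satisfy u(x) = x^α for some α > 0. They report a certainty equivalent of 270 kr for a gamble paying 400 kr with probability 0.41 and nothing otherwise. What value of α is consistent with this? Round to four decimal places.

α ≈ 2.2685

Since u(0) = 0, the lottery's EU is 0.41·400^α.
Equating: 270^α = 0.41·400^α, i.e. 0.6750^α = 0.41.
Taking logs: α·ln(270/400) = ln(0.41), so α = -0.8915981 / -0.3930426 ≈ 2.2685.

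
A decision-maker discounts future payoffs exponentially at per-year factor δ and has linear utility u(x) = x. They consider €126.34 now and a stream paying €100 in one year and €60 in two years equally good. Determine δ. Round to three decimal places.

δ ≈ 0.840

Present value of the stream is 100·δ + 60·δ². Indifference gives 100δ + 60δ² = 126.34.
Rearranged: 60δ² + 100δ − 126.34 = 0.
The positive root is δ = [−100 + √(100² + 4·60·126.34)] / (2·60) = (−100 + 200.802)/120 ≈ 0.840.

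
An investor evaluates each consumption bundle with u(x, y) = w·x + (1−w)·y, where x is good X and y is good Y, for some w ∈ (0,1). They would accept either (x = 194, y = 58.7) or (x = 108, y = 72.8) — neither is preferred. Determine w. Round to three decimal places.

w = 0.141

u(194,58.7) = u(108,72.8) means w·194 + (1−w)·58.7 = w·108 + (1−w)·72.8.
Rearranging, 86·w − 14.1·(1−w) = 0.
Hence w = 14.1/(86+14.1) = 14.1/100.1 = 0.141.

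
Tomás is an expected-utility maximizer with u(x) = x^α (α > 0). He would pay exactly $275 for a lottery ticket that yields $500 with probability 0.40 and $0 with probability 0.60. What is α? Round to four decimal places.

EU(lottery) = 0.40·500^α + 0.60·0 = 0.40·500^α.
Setting u(275) equal to that: 275^α = 0.40·500^α ⇒ (275/500)^α = 0.40.
α = ln(0.40) / ln(275/500) = -0.9162907/-0.5978370 ≈ 1.5327.

α ≈ 1.5327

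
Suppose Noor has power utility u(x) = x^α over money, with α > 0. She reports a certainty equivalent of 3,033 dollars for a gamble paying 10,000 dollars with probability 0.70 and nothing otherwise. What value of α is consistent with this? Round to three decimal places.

α ≈ 0.299

The lottery's expected utility is 0.70·u(10000) + 0.30·u(0) = 0.70·10000^α (since u(0) = 0 for α > 0).
Indifference: 3033^α = 0.70·10000^α, so (3033/10000)^α = 0.70.
Take logs: α = ln 0.70 / ln(3033/10000) ≈ 0.29896.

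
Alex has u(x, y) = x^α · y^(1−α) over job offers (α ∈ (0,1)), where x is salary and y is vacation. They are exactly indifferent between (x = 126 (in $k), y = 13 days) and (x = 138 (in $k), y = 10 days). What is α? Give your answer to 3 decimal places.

Set the two utilities equal: 126^α·13^(1−α) = 138^α·10^(1−α).
(126/138)^α = (10/13)^(1−α); take logs: α·ln(126/138) = (1−α)·ln(10/13), i.e. α·-0.090972 = (1−α)·-0.262364.
Thus α·(-0.353336) = -0.262364, so α = -0.262364/-0.353336 ≈ 0.743.

α ≈ 0.743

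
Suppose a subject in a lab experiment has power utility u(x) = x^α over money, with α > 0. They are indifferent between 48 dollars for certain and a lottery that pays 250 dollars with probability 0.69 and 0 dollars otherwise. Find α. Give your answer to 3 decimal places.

α ≈ 0.225

The lottery's expected utility is 0.69·u(250) + 0.31·u(0) = 0.69·250^α (since u(0) = 0 for α > 0).
Indifference: 48^α = 0.69·250^α, so (48/250)^α = 0.69.
α = ln(0.69) / ln(48/250) = -0.371064/-1.650260 ≈ 0.225.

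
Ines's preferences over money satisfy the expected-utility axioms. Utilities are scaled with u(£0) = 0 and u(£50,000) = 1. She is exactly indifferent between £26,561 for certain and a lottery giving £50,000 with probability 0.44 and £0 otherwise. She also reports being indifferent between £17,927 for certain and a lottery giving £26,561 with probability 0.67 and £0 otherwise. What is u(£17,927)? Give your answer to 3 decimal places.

0.295

From the first indifference, u(£26,561) = 0.44·u(£50,000) + 0.56·u(£0) = 0.44·1 + 0.56·0 = 0.44.
Then u(£17,927) = 0.67·u(£26,561) + 0.33·u(£0) = 0.67·0.44 + 0.33·0.00 = 0.2948.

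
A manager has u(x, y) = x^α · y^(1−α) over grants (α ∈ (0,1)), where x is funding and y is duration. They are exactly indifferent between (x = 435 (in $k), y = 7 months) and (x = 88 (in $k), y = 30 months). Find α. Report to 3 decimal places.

α ≈ 0.477

Set the two utilities equal: 435^α·7^(1−α) = 88^α·30^(1−α).
(435/88)^α = (30/7)^(1−α); take logs: α·ln(435/88) = (1−α)·ln(30/7), i.e. α·1.598009 = (1−α)·1.455287.
With A = 1.598009 and B = 1.455287: α·A = (1−α)·B, so α = B/(A+B) = 1.455287/3.053296 ≈ 0.477.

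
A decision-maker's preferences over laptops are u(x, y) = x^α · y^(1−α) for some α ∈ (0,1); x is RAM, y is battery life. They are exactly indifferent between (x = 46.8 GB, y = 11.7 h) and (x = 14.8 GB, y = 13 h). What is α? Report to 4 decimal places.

α ≈ 0.0838

The Cobb–Douglas utilities coincide, so 46.8^α·11.7^(1−α) = 14.8^α·13^(1−α).
Rearrange to (46.8/14.8)^α = (13/11.7)^(1−α) and take logs: α·1.1512560 = (1−α)·0.1053605.
With A = 1.1512560 and B = 0.1053605: α·A = (1−α)·B, so α = B/(A+B) = 0.1053605/1.2566165 ≈ 0.0838.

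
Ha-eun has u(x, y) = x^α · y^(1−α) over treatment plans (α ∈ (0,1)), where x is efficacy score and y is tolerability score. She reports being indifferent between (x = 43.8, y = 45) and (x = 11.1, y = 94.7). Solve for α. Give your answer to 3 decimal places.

Set the two utilities equal: 43.8^α·45^(1−α) = 11.1^α·94.7^(1−α).
Taking logs: α·ln 43.8 + (1−α)·ln 45 = α·ln 11.1 + (1−α)·ln 94.7, i.e. α·1.372689 = (1−α)·0.744052.
With A = 1.372689 and B = 0.744052: α·A = (1−α)·B, so α = B/(A+B) = 0.744052/2.116741 ≈ 0.352.

α ≈ 0.352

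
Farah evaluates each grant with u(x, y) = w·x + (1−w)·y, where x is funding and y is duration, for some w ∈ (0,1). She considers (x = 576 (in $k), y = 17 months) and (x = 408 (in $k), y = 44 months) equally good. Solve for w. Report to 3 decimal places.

w = 0.138

Equating utilities: w·576 + (1−w)·17 = w·408 + (1−w)·44.
Collecting terms: w·168 = (1−w)·27.
The marginal rate of substitution is 27/168, so w = 27/(168+27) = 0.138.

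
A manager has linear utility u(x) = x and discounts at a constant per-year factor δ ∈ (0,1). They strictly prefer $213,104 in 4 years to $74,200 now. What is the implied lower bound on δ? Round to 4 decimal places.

The preference means 74200 < δ^4·213104.
Dividing by 213104: δ^4 > 0.34819. Both sides are positive, so the 4th root keeps the direction.
δ > (74200/213104)^(1/4) ≈ 0.7682.

δ > 0.7682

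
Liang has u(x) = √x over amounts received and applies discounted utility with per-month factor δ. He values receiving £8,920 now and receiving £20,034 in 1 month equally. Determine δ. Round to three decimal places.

δ ≈ 0.667

Indifference means u(8920) = δ · u(20034), so δ = u(8920)/u(20034).
Since u(x) = √x, δ = √(8920/20034) = 0.66727.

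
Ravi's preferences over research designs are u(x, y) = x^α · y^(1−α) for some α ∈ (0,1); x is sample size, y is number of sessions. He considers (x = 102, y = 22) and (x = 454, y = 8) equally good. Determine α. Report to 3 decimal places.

The Cobb–Douglas utilities coincide, so 102^α·22^(1−α) = 454^α·8^(1−α).
Taking logs: α·ln 102 + (1−α)·ln 22 = α·ln 454 + (1−α)·ln 8, i.e. α·-1.493124 = (1−α)·-1.011601.
Thus α·(-2.504725) = -1.011601, so α = -1.011601/-2.504725 ≈ 0.404.

α ≈ 0.404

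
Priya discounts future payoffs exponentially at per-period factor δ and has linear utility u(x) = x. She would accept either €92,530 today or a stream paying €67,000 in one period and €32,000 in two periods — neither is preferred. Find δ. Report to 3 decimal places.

The stream is worth 67000δ + 32000δ² today, so 67000δ + 32000δ² = 92530.
So 32000δ² + 67000δ − 92530 = 0.
The positive root is δ = [−67000 + √(67000² + 4·32000·92530)] / (2·32000) = (−67000 + 127800.000)/64000 ≈ 0.950.

δ ≈ 0.950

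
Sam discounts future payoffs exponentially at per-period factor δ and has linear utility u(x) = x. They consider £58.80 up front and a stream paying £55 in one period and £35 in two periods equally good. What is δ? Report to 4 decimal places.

δ ≈ 0.7300

The stream is worth 55δ + 35δ² today, so 55δ + 35δ² = 58.80.
Rearranged: 35δ² + 55δ − 58.80 = 0.
δ = (−55 + √(55² + 4·35·58.80)) / (2·35) = (−55 + √11257.00) / 70 ≈ 0.7300.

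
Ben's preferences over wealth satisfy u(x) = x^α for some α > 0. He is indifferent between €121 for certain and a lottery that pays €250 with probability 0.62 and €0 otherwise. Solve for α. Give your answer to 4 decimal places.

Since u(0) = 0, the lottery's EU is 0.62·250^α.
Setting u(121) equal to that: 121^α = 0.62·250^α ⇒ (121/250)^α = 0.62.
Taking logs: α·ln(121/250) = ln(0.62), so α = -0.4780358 / -0.7256704 ≈ 0.6588.

α ≈ 0.6588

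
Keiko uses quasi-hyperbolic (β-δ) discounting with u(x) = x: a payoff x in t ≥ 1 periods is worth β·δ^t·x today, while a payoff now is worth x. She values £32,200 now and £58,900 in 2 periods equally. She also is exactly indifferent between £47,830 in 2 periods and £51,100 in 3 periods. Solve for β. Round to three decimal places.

The second indifference involves only future payoffs, so β cancels: β·δ^2·47830 = β·δ^3·51100, giving δ = 47830/51100 = 0.93601.
Now use the now-vs-future pair: 32200 = β·δ^2·58900 gives β = 32200/(0.87611·58900) ≈ 0.624.

β ≈ 0.624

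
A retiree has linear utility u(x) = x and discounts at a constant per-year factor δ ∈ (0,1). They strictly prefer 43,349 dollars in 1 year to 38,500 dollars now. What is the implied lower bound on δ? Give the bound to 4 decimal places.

δ > 0.8881

Under u(x) = x this choice says 38500 < δ·43349.
So δ > 38500/43349 = 0.88814.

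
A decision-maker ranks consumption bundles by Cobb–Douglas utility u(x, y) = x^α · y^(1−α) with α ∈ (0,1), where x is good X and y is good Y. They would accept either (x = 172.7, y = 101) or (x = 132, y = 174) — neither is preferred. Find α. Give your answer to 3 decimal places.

α ≈ 0.669

Set the two utilities equal: 172.7^α·101^(1−α) = 132^α·174^(1−α).
(172.7/132)^α = (174/101)^(1−α); take logs: α·ln(172.7/132) = (1−α)·ln(174/101), i.e. α·0.268754 = (1−α)·0.543935.
So α/(1−α) = (0.543935)/(0.268754) = 2.023914, and α = 2.023914/3.023914 ≈ 0.669.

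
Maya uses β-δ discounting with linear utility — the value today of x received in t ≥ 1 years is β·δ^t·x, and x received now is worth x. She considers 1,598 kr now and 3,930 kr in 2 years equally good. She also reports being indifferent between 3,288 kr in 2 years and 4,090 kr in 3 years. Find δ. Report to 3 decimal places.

Both payoffs in the second observation are in the future, so β drops out: δ^2·3288 = δ^3·4090 ⇒ δ = 3288/4090 = 0.80391.

δ ≈ 0.804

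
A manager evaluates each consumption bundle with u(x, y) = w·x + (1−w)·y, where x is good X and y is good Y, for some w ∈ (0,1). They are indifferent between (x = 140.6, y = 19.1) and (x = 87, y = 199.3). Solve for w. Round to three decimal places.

u(140.6,19.1) = u(87,199.3) means w·140.6 + (1−w)·19.1 = w·87 + (1−w)·199.3.
w·(140.6−87) = (1−w)·(199.3−19.1), i.e. w·53.6 = (1−w)·180.2.
The marginal rate of substitution is 180.2/53.6, so w = 180.2/(53.6+180.2) = 0.771.

w = 0.771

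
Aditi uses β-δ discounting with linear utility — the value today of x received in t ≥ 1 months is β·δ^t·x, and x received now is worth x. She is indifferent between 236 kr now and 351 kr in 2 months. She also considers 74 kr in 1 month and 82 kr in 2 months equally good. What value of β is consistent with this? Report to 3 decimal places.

Both payoffs in the second observation are in the future, so β drops out: δ^1·74 = δ^2·82 ⇒ δ = 74/82 = 0.90244.
Substituting δ into 236 = β·δ^2·351: β = 236/(285.853) ≈ 0.826.

β ≈ 0.826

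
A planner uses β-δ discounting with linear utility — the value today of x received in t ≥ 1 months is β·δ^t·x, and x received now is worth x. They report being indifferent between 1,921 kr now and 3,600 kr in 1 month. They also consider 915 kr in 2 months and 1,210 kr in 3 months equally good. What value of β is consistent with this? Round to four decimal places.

From the later pair, β·δ^2·915 = β·δ^3·1210; dividing through, δ = 915/1210 = 0.75620.
Substituting δ into 1921 = β·δ·3600: β = 1921/(2722.314) ≈ 0.7056.

β ≈ 0.7056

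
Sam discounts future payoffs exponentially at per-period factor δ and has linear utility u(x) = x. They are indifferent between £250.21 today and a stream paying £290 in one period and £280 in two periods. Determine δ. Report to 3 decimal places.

δ ≈ 0.560

Equating present values: 250.21 = 290δ + 280δ².
Rearranged: 280δ² + 290δ − 250.21 = 0.
By the quadratic formula (taking the positive root), δ = (−290 + √364335.20) / 560 ≈ 0.560.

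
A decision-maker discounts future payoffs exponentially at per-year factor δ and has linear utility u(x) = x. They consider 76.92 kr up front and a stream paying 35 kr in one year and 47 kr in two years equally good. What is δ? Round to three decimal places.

Equating present values: 76.92 = 35δ + 47δ².
So 47δ² + 35δ − 76.92 = 0.
δ = (−35 + √(35² + 4·47·76.92)) / (2·47) = (−35 + √15685.96) / 94 ≈ 0.960.

δ ≈ 0.960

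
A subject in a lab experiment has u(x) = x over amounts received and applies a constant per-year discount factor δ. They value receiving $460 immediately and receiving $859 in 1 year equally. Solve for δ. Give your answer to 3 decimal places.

δ ≈ 0.536

Indifference means u(460) = δ · u(859), so δ = u(460)/u(859).
With u(x) = x: δ = 460/859 = 0.53551.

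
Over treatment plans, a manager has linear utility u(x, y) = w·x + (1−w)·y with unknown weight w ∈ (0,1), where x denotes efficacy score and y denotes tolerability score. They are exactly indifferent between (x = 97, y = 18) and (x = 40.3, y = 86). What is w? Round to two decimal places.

Equating utilities: w·97 + (1−w)·18 = w·40.3 + (1−w)·86.
Rearranging, 56.7·w − 68·(1−w) = 0.
The marginal rate of substitution is 68/56.7, so w = 68/(56.7+68) = 0.55.

w = 0.55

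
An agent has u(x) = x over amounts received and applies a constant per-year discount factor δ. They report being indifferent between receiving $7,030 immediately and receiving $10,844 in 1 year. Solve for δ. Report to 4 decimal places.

The payoff in 1 year is discounted by δ, so u(7030) = δ·u(10844) and δ = u(7030)/u(10844).
With u(x) = x: δ = 7030/10844 = 0.64828.

δ ≈ 0.6483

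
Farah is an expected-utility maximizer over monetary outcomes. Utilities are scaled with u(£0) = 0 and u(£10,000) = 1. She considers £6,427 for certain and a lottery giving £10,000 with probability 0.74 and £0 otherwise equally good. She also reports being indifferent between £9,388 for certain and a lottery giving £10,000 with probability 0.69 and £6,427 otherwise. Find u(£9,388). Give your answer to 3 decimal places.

From the first indifference, u(£6,427) = 0.74·u(£10,000) + 0.26·u(£0) = 0.74·1 + 0.26·0 = 0.74.
Then u(£9,388) = 0.69·u(£10,000) + 0.31·u(£6,427) = 0.69·1.00 + 0.31·0.74 = 0.9194.

0.919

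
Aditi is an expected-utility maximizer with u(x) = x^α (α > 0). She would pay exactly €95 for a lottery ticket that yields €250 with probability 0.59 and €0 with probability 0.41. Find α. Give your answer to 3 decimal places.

α ≈ 0.545

The lottery's expected utility is 0.59·u(250) + 0.41·u(0) = 0.59·250^α (since u(0) = 0 for α > 0).
Equating: 95^α = 0.59·250^α, i.e. 0.3800^α = 0.59.
Take logs: α = ln 0.59 / ln(95/250) ≈ 0.54531.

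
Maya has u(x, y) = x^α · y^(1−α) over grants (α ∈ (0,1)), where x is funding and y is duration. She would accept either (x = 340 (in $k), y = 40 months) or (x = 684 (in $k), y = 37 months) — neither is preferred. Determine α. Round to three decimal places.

The Cobb–Douglas utilities coincide, so 340^α·40^(1−α) = 684^α·37^(1−α).
(340/684)^α = (37/40)^(1−α); take logs: α·ln(340/684) = (1−α)·ln(37/40), i.e. α·-0.699012 = (1−α)·-0.077962.
With A = -0.699012 and B = -0.077962: α·A = (1−α)·B, so α = B/(A+B) = -0.077962/-0.776974 ≈ 0.100.

α ≈ 0.100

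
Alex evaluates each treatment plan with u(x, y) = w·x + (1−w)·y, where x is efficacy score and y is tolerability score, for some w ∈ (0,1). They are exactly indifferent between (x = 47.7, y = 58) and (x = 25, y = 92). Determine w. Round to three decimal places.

Equating utilities: w·47.7 + (1−w)·58 = w·25 + (1−w)·92.
w·(47.7−25) = (1−w)·(92−58), i.e. w·22.7 = (1−w)·34.
The marginal rate of substitution is 34/22.7, so w = 34/(22.7+34) = 0.600.

w = 0.600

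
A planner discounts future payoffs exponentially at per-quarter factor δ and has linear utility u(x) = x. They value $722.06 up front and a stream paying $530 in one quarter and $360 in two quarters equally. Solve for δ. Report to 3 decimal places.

δ ≈ 0.860

Present value of the stream is 530·δ + 360·δ². Indifference gives 530δ + 360δ² = 722.06.
So 360δ² + 530δ − 722.06 = 0.
δ = (−530 + √(530² + 4·360·722.06)) / (2·360) = (−530 + √1320666.40) / 720 ≈ 0.860.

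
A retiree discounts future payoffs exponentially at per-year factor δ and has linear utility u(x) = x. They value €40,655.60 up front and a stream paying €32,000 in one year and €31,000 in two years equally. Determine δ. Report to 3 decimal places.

δ ≈ 0.740

The stream is worth 32000δ + 31000δ² today, so 32000δ + 31000δ² = 40655.60.
So 31000δ² + 32000δ − 40655.60 = 0.
By the quadratic formula (taking the positive root), δ = (−32000 + √6065294400.00) / 62000 ≈ 0.740.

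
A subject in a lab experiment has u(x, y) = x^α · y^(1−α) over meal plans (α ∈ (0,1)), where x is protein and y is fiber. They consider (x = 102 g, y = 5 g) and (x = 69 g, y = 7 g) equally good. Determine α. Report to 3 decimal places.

Set the two utilities equal: 102^α·5^(1−α) = 69^α·7^(1−α).
Rearrange to (102/69)^α = (7/5)^(1−α) and take logs: α·0.390866 = (1−α)·0.336472.
With A = 0.390866 and B = 0.336472: α·A = (1−α)·B, so α = B/(A+B) = 0.336472/0.727338 ≈ 0.463.

α ≈ 0.463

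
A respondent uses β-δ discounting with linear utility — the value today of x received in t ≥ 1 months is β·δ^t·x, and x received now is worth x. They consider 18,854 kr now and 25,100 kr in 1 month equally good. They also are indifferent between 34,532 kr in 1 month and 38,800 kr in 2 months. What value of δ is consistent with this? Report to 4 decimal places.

The second indifference involves only future payoffs, so β cancels: β·δ^1·34532 = β·δ^2·38800, giving δ = 34532/38800 = 0.89000.

δ ≈ 0.8900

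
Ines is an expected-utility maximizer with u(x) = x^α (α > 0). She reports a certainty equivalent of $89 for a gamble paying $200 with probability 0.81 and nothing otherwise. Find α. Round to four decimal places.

Since u(0) = 0, the lottery's EU is 0.81·200^α.
Setting u(89) equal to that: 89^α = 0.81·200^α ⇒ (89/200)^α = 0.81.
Take logs: α = ln 0.81 / ln(89/200) ≈ 0.260252.

α ≈ 0.2603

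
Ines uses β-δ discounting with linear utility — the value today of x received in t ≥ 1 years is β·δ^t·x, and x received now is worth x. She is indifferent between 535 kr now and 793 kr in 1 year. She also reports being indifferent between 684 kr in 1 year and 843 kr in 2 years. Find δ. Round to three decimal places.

The second indifference involves only future payoffs, so β cancels: β·δ^1·684 = β·δ^2·843, giving δ = 684/843 = 0.81139.

δ ≈ 0.811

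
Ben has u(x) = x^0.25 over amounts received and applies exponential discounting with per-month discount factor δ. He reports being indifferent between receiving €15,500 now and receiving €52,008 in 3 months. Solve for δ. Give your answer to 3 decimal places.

δ ≈ 0.904

The payoff in 3 months is discounted by δ^3, so u(15500) = δ^3·u(52008) and δ^3 = u(15500)/u(52008).
Since u(x) = x^0.25, δ^3 = (15500/52008)^0.25 = 0.29803^0.25 = 0.73887.
Taking the cube root: δ = 0.73887^(1/3) ≈ 0.904.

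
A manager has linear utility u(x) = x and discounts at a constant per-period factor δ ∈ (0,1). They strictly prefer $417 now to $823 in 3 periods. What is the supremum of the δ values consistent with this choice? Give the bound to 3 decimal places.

Comparing present values: 417 > δ^3·823.
Hence δ^3 < 417/823 = 0.50668, and x ↦ x^(1/3) is increasing on (0,∞).
δ < (417/823)^(1/3) ≈ 0.797.

δ < 0.797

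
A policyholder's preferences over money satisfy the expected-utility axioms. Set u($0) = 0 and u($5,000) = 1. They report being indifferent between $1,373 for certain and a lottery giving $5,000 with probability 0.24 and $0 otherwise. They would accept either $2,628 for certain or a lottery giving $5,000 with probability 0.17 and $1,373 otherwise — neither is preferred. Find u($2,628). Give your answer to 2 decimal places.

0.37

The first gamble pins u($1,373): it must equal 0.24·1 + 0.76·0 = 0.24.
Chaining: u($2,628) = 0.17·1.00 + 0.83·0.24 = 0.3692.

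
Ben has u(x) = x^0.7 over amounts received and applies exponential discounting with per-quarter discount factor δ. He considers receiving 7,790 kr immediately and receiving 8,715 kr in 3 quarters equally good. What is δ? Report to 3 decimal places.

Indifference means u(7790) = δ^3 · u(8715), so δ^3 = u(7790)/u(8715).
With u(x) = x^0.7: δ^3 = 7790^0.7/8715^0.7 = (7790/8715)^0.7 = 0.92446.
So δ = 0.92446^(1/3) ≈ 0.974.

δ ≈ 0.974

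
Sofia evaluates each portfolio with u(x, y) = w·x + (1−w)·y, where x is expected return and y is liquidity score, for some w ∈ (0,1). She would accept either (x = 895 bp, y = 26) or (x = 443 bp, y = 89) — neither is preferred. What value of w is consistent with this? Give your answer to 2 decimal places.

u(895,26) = u(443,89) means w·895 + (1−w)·26 = w·443 + (1−w)·89.
w·(895−443) = (1−w)·(89−26), i.e. w·452 = (1−w)·63.
So w/(1−w) = 63/452 = 0.1394, giving w = 63/(452+63) = 0.12.

w = 0.12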